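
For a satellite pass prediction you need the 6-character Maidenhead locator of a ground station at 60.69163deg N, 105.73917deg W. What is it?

Shift to the Maidenhead origin (180°W, 90°S): lon 74.2608, lat 150.6916.
Field: 74.2608/20 → 3 → D, 150.6916/10 → 15 → P; chars DP.
Square: 14.2608/2 → 7, 0.6916/1 → 0; chars 70.
Subsquare: 0.2608/0.0833333 → 3 → d, 0.6916/0.0416667 → 16 → q; chars dq.

DP70dq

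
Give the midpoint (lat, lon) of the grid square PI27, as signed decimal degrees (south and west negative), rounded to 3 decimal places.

Field P=15, I=8: +15·20° lon, +8·10° lat → SW at lon 120°, lat -10°.
Square 2, 7: +2·2° lon, +7·1° lat → SW at lon 124°, lat -3°.
Cell spans 2° lon × 1° lat. Centre is SW corner plus half of each.
latitude -2.500, longitude 125.000.

-2.500, 125.000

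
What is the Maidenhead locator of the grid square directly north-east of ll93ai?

LL93bj

Longitude subsquare a = 0; +1 → 1 = b.
Latitude subsquare i = 8; +1 → 9 = j.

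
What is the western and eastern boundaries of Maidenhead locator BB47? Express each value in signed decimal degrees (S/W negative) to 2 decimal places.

Field B=1, B=1: +1·20° lon, +1·10° lat → SW at lon -160°, lat -80°.
Square 4, 7: +4·2° lon, +7·1° lat → SW at lon -152°, lat -73°.
Cell spans 2° lon × 1° lat.
west -152.00, east -150.00.

-152.00, -150.00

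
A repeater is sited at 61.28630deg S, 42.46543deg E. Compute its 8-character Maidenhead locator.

LC18fr51

Add 180° to longitude and 90° to latitude: 222.46543, 28.71370.
Field: 222.46543/20 → 11 → L, 28.71370/10 → 2 → C; chars LC.
Square: 2.46543/2 → 1, 8.71370/1 → 8; chars 18.
Subsquare: 0.46543/0.0833333 → 5 → f, 0.71370/0.0416667 → 17 → r; chars fr.
Extended square: 0.04876/0.00833333 → 5, 0.00537/0.00416667 → 1; chars 51.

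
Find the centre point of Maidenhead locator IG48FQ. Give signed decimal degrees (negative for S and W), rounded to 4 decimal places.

Field I=8, G=6: +8·20° lon, +6·10° lat → SW at lon -20°, lat -30°.
Square 4, 8: +4·2° lon, +8·1° lat → SW at lon -12°, lat -22°.
Subsquare f=5, q=16: +5·0.0833333° lon, +16·0.0416667° lat → SW at lon -11.5833°, lat -21.3333°.
Cell spans 0.0833333° lon × 0.0416667° lat. Centre is SW corner plus half of each.
latitude -21.3125, longitude -11.5417.

-21.3125, -11.5417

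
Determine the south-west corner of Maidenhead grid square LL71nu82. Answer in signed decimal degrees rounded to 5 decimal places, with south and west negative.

21.84167, 55.15000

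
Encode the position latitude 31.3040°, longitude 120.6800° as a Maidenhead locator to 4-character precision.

PM01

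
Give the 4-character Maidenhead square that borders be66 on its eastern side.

Longitude square 6; +1 → 7.
The latitude characters are unchanged.

BE76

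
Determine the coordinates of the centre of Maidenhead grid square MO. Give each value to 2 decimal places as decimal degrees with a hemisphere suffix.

55.00° N, 70.00° E

Field M=12, O=14: +12·20° lon, +14·10° lat → SW at lon 60°, lat 50°.
Cell spans 20° lon × 10° lat. Centre is SW corner plus half of each.
latitude 55.00° N, longitude 70.00° E.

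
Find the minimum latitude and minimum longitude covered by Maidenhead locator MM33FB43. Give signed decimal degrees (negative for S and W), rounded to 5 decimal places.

Field M=12, M=12: +12·20° lon, +12·10° lat → SW at lon 60°, lat 30°.
Square 3, 3: +3·2° lon, +3·1° lat → SW at lon 66°, lat 33°.
Subsquare f=5, b=1: +5·0.0833333° lon, +1·0.0416667° lat → SW at lon 66.4167°, lat 33.0417°.
Extended square 4, 3: +4·0.00833333° lon, +3·0.00416667° lat → SW at lon 66.45°, lat 33.0542°.
latitude 33.05417, longitude 66.45000.

33.05417, 66.45000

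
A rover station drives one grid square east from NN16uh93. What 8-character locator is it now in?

NN16vh03

Longitude extended square 9; +1 → 10, wraps to 0, carry into subsquare.
Longitude subsquare u = 20; +1 → 21 = v.
The latitude characters are unchanged.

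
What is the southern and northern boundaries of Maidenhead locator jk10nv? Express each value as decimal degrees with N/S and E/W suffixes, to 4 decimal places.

10.8750° N, 10.9167° N

Field J=9, K=10: +9·20° lon, +10·10° lat → SW at lon 0°, lat 10°.
Square 1, 0: +1·2° lon, +0·1° lat → SW at lon 2°, lat 10°.
Subsquare n=13, v=21: +13·0.0833333° lon, +21·0.0416667° lat → SW at lon 3.08333°, lat 10.875°.
Cell spans 0.0833333° lon × 0.0416667° lat.
south 10.8750° N, north 10.9167° N.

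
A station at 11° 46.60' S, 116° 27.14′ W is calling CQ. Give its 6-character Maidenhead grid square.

DH18sf

Shift to the Maidenhead origin (180°W, 90°S): lon 63.5477, lat 78.2233.
Field (20°×10°, letters A–R): lon ⌊63.5477/20⌋ = 3 → D; lat ⌊78.2233/10⌋ = 7 → H.
Square (2°×1°, digits 0–9): lon ⌊3.5477/2⌋ = 1; lat ⌊8.2233/1⌋ = 8.
Subsquare (5′×2.5′, letters a–x): lon ⌊1.5477/0.0833333⌋ = 18 → s; lat ⌊0.2233/0.0416667⌋ = 5 → f.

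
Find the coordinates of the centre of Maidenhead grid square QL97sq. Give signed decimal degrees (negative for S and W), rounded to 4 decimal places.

Field Q=16, L=11: +16·20° lon, +11·10° lat → SW at lon 140°, lat 20°.
Square 9, 7: +9·2° lon, +7·1° lat → SW at lon 158°, lat 27°.
Subsquare s=18, q=16: +18·0.0833333° lon, +16·0.0416667° lat → SW at lon 159.5°, lat 27.6667°.
Cell spans 0.0833333° lon × 0.0416667° lat. Centre is SW corner plus half of each.
latitude 27.6875, longitude 159.5417.

27.6875, 159.5417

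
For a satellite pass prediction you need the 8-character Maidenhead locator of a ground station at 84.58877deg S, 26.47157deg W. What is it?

Offset from 180°W / 90°S: lon 153.52843°, lat 5.41123°.
Field: lon ⌊153.52843/20⌋ = 7 → H; lat ⌊5.41123/10⌋ = 0 → A.
Square: lon ⌊13.52843/2⌋ = 6; lat ⌊5.41123/1⌋ = 5.
Subsquare: lon ⌊1.52843/0.0833333⌋ = 18 → s; lat ⌊0.41123/0.0416667⌋ = 9 → j.
Extended square: lon ⌊0.02843/0.00833333⌋ = 3; lat ⌊0.03623/0.00416667⌋ = 8.

HA65sj38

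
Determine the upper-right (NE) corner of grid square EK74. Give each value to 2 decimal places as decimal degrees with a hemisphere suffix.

15.00° N, 84.00° W

Field E=4, K=10: +4·20° lon, +10·10° lat → SW at lon -100°, lat 10°.
Square 7, 4: +7·2° lon, +4·1° lat → SW at lon -86°, lat 14°.
Cell spans 2° lon × 1° lat. NE corner is SW corner plus one full cell.
latitude 15.00° N, longitude 84.00° W.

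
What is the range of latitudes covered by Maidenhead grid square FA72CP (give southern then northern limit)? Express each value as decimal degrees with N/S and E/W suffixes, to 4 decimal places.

Field F=5, A=0: +5·20° lon, +0·10° lat → SW at lon -80°, lat -90°.
Square 7, 2: +7·2° lon, +2·1° lat → SW at lon -66°, lat -88°.
Subsquare c=2, p=15: +2·0.0833333° lon, +15·0.0416667° lat → SW at lon -65.8333°, lat -87.375°.
Cell spans 0.0833333° lon × 0.0416667° lat.
south 87.3750° S, north 87.3333° S.

87.3750° S, 87.3333° S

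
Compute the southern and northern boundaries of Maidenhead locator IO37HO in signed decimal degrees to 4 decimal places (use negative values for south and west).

57.5833, 57.6250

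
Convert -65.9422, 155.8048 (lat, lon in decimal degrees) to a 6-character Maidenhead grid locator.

QC74vb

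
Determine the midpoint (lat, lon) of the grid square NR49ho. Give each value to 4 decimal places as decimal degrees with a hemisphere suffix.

89.6042° N, 88.6250° E

Field N=13, R=17: +13·20° lon, +17·10° lat → SW at lon 80°, lat 80°.
Square 4, 9: +4·2° lon, +9·1° lat → SW at lon 88°, lat 89°.
Subsquare h=7, o=14: +7·0.0833333° lon, +14·0.0416667° lat → SW at lon 88.5833°, lat 89.5833°.
Cell spans 0.0833333° lon × 0.0416667° lat. Centre is SW corner plus half of each.
latitude 89.6042° N, longitude 88.6250° E.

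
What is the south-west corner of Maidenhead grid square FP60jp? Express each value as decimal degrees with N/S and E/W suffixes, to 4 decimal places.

Field F=5, P=15: +5·20° lon, +15·10° lat → SW at lon -80°, lat 60°.
Square 6, 0: +6·2° lon, +0·1° lat → SW at lon -68°, lat 60°.
Subsquare j=9, p=15: +9·0.0833333° lon, +15·0.0416667° lat → SW at lon -67.25°, lat 60.625°.
latitude 60.6250° N, longitude 67.2500° W.

60.6250° N, 67.2500° W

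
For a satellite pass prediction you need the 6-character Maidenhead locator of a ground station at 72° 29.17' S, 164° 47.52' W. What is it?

Offset from 180°W / 90°S: lon 15.2080°, lat 17.5138°.
Field: 15.2080/20 → 0 → A, 17.5138/10 → 1 → B; chars AB.
Square: 15.2080/2 → 7, 7.5138/1 → 7; chars 77.
Subsquare: 1.2080/0.0833333 → 14 → o, 0.5138/0.0416667 → 12 → m; chars om.

AB77om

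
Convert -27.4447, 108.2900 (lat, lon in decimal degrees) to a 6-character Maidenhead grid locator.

OG42dn

Shift to the Maidenhead origin (180°W, 90°S): lon 288.2900, lat 62.5553.
Field (20°×10°, letters A–R): lon ⌊288.2900/20⌋ = 14 → O; lat ⌊62.5553/10⌋ = 6 → G.
Square (2°×1°, digits 0–9): lon ⌊8.2900/2⌋ = 4; lat ⌊2.5553/1⌋ = 2.
Subsquare (5′×2.5′, letters a–x): lon ⌊0.2900/0.0833333⌋ = 3 → d; lat ⌊0.5553/0.0416667⌋ = 13 → n.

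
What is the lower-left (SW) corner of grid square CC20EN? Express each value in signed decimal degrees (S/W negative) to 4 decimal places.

Field C=2, C=2: +2·20° lon, +2·10° lat → SW at lon -140°, lat -70°.
Square 2, 0: +2·2° lon, +0·1° lat → SW at lon -136°, lat -70°.
Subsquare e=4, n=13: +4·0.0833333° lon, +13·0.0416667° lat → SW at lon -135.667°, lat -69.4583°.
latitude -69.4583, longitude -135.6667.

-69.4583, -135.6667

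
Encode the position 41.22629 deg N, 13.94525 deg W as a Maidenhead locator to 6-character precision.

IN31af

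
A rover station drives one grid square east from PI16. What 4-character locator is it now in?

PI26

Longitude square 1; +1 → 2.
The latitude characters are unchanged.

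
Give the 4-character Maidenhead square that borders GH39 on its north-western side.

Longitude square 3; −1 → 2.
Latitude square 9; +1 → 10, wraps to 0, carry into field.
Latitude field H = 7; +1 → 8 = I.

GI20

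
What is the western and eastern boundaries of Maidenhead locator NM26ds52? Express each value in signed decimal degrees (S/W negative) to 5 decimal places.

Field N=13, M=12: +13·20° lon, +12·10° lat → SW at lon 80°, lat 30°.
Square 2, 6: +2·2° lon, +6·1° lat → SW at lon 84°, lat 36°.
Subsquare d=3, s=18: +3·0.0833333° lon, +18·0.0416667° lat → SW at lon 84.25°, lat 36.75°.
Extended square 5, 2: +5·0.00833333° lon, +2·0.00416667° lat → SW at lon 84.2917°, lat 36.7583°.
Cell spans 0.00833333° lon × 0.00416667° lat.
west 84.29167, east 84.30000.

84.29167, 84.30000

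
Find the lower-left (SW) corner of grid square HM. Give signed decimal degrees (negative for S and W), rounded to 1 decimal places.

30.0, -40.0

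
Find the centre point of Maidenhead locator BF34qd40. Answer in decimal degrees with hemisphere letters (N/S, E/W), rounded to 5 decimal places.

Field B=1, F=5: +1·20° lon, +5·10° lat → SW at lon -160°, lat -40°.
Square 3, 4: +3·2° lon, +4·1° lat → SW at lon -154°, lat -36°.
Subsquare q=16, d=3: +16·0.0833333° lon, +3·0.0416667° lat → SW at lon -152.667°, lat -35.875°.
Extended square 4, 0: +4·0.00833333° lon, +0·0.00416667° lat → SW at lon -152.633°, lat -35.875°.
Cell spans 0.00833333° lon × 0.00416667° lat. Centre is SW corner plus half of each.
latitude 35.87292° S, longitude 152.62917° W.

35.87292° S, 152.62917° W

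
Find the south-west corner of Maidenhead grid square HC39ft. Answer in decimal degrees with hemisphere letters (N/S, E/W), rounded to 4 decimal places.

60.2083° S, 33.5833° W

Field H=7, C=2: +7·20° lon, +2·10° lat → SW at lon -40°, lat -70°.
Square 3, 9: +3·2° lon, +9·1° lat → SW at lon -34°, lat -61°.
Subsquare f=5, t=19: +5·0.0833333° lon, +19·0.0416667° lat → SW at lon -33.5833°, lat -60.2083°.
latitude 60.2083° S, longitude 33.5833° W.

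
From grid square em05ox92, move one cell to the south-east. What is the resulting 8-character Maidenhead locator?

EM05px01

Longitude extended square 9; +1 → 10, wraps to 0, carry into subsquare.
Longitude subsquare o = 14; +1 → 15 = p.
Latitude extended square 2; −1 → 1.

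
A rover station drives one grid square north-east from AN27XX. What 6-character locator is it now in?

AN38aa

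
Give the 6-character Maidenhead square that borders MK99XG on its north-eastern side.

Longitude subsquare x = 23; +1 → 24, wraps to 0 = a, carry into square.
Longitude square 9; +1 → 10, wraps to 0, carry into field.
Longitude field M = 12; +1 → 13 = N.
Latitude subsquare g = 6; +1 → 7 = h.

NK09ah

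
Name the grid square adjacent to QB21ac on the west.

Longitude subsquare a = 0; −1 → -1, wraps to 23 = x, carry into square.
Longitude square 2; −1 → 1.
The latitude characters are unchanged.

QB11xc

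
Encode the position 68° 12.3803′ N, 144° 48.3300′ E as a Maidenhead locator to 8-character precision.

QP28je69

Offset from 180°W / 90°S: lon 324.80550°, lat 158.20634°.
Field: lon ⌊324.80550/20⌋ = 16 → Q; lat ⌊158.20634/10⌋ = 15 → P.
Square: lon ⌊4.80550/2⌋ = 2; lat ⌊8.20634/1⌋ = 8.
Subsquare: lon ⌊0.80550/0.0833333⌋ = 9 → j; lat ⌊0.20634/0.0416667⌋ = 4 → e.
Extended square: lon ⌊0.05550/0.00833333⌋ = 6; lat ⌊0.03967/0.00416667⌋ = 9.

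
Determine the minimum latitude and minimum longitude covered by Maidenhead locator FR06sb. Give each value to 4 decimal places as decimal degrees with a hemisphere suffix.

86.0417° N, 78.5000° W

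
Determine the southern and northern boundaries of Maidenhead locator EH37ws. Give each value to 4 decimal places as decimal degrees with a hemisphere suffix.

Field E=4, H=7: +4·20° lon, +7·10° lat → SW at lon -100°, lat -20°.
Square 3, 7: +3·2° lon, +7·1° lat → SW at lon -94°, lat -13°.
Subsquare w=22, s=18: +22·0.0833333° lon, +18·0.0416667° lat → SW at lon -92.1667°, lat -12.25°.
Cell spans 0.0833333° lon × 0.0416667° lat.
south 12.2500° S, north 12.2083° S.

12.2500° S, 12.2083° S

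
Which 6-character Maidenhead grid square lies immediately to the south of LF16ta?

Latitude subsquare a = 0; −1 → -1, wraps to 23 = x, carry into square.
Latitude square 6; −1 → 5.
The longitude characters are unchanged.

LF15tx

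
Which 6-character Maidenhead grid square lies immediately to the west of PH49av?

PH39xv

Longitude subsquare a = 0; −1 → -1, wraps to 23 = x, carry into square.
Longitude square 4; −1 → 3.
The latitude characters are unchanged.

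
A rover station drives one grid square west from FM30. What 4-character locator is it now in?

Longitude square 3; −1 → 2.
The latitude characters are unchanged.

FM20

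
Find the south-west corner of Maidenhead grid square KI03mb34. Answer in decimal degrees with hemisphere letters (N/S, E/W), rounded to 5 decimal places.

6.94167° S, 21.02500° E

Field K=10, I=8: +10·20° lon, +8·10° lat → SW at lon 20°, lat -10°.
Square 0, 3: +0·2° lon, +3·1° lat → SW at lon 20°, lat -7°.
Subsquare m=12, b=1: +12·0.0833333° lon, +1·0.0416667° lat → SW at lon 21°, lat -6.95833°.
Extended square 3, 4: +3·0.00833333° lon, +4·0.00416667° lat → SW at lon 21.025°, lat -6.94167°.
latitude 6.94167° S, longitude 21.02500° E.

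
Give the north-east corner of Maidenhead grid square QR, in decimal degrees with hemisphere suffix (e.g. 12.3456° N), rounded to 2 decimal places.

90.00° N, 160.00° E

Field Q=16, R=17: +16·20° lon, +17·10° lat → SW at lon 140°, lat 80°.
Cell spans 20° lon × 10° lat. NE corner is SW corner plus one full cell.
latitude 90.00° N, longitude 160.00° E.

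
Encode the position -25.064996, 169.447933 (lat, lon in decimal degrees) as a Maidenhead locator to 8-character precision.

Shift to the Maidenhead origin (180°W, 90°S): lon 349.44793, lat 64.93500.
Field: lon ⌊349.44793/20⌋ = 17 → R; lat ⌊64.93500/10⌋ = 6 → G.
Square: lon ⌊9.44793/2⌋ = 4; lat ⌊4.93500/1⌋ = 4.
Subsquare: lon ⌊1.44793/0.0833333⌋ = 17 → r; lat ⌊0.93500/0.0416667⌋ = 22 → w.
Extended square: lon ⌊0.03127/0.00833333⌋ = 3; lat ⌊0.01834/0.00416667⌋ = 4.

RG44rw34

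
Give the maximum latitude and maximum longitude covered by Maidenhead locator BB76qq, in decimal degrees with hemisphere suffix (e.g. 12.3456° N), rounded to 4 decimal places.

73.2917° S, 144.5833° W

Field B=1, B=1: +1·20° lon, +1·10° lat → SW at lon -160°, lat -80°.
Square 7, 6: +7·2° lon, +6·1° lat → SW at lon -146°, lat -74°.
Subsquare q=16, q=16: +16·0.0833333° lon, +16·0.0416667° lat → SW at lon -144.667°, lat -73.3333°.
Cell spans 0.0833333° lon × 0.0416667° lat. NE corner is SW corner plus one full cell.
latitude 73.2917° S, longitude 144.5833° W.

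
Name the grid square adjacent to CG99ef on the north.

Latitude subsquare f = 5; +1 → 6 = g.
The longitude characters are unchanged.

CG99eg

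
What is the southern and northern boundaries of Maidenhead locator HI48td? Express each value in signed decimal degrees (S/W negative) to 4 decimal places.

-1.8750, -1.8333

Field H=7, I=8: +7·20° lon, +8·10° lat → SW at lon -40°, lat -10°.
Square 4, 8: +4·2° lon, +8·1° lat → SW at lon -32°, lat -2°.
Subsquare t=19, d=3: +19·0.0833333° lon, +3·0.0416667° lat → SW at lon -30.4167°, lat -1.875°.
Cell spans 0.0833333° lon × 0.0416667° lat.
south -1.8750, north -1.8333.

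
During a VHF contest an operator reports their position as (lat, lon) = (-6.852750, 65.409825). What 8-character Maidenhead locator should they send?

MI23qd95

Offset from 180°W / 90°S: lon 245.40983°, lat 83.14725°.
Field: 245.40983/20 → 12 → M, 83.14725/10 → 8 → I; chars MI.
Square: 5.40983/2 → 2, 3.14725/1 → 3; chars 23.
Subsquare: 1.40983/0.0833333 → 16 → q, 0.14725/0.0416667 → 3 → d; chars qd.
Extended square: 0.07649/0.00833333 → 9, 0.02225/0.00416667 → 5; chars 95.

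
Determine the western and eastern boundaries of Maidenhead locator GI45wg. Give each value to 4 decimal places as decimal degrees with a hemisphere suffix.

50.1667° W, 50.0833° W

Field G=6, I=8: +6·20° lon, +8·10° lat → SW at lon -60°, lat -10°.
Square 4, 5: +4·2° lon, +5·1° lat → SW at lon -52°, lat -5°.
Subsquare w=22, g=6: +22·0.0833333° lon, +6·0.0416667° lat → SW at lon -50.1667°, lat -4.75°.
Cell spans 0.0833333° lon × 0.0416667° lat.
west 50.1667° W, east 50.0833° W.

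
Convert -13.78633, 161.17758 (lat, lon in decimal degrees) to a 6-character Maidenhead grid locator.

RH06of

Add 180° to longitude and 90° to latitude: 341.1776, 76.2137.
Field: lon ⌊341.1776/20⌋ = 17 → R; lat ⌊76.2137/10⌋ = 7 → H.
Square: lon ⌊1.1776/2⌋ = 0; lat ⌊6.2137/1⌋ = 6.
Subsquare: lon ⌊1.1776/0.0833333⌋ = 14 → o; lat ⌊0.2137/0.0416667⌋ = 5 → f.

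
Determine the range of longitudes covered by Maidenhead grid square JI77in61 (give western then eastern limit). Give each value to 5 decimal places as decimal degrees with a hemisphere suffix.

Field J=9, I=8: +9·20° lon, +8·10° lat → SW at lon 0°, lat -10°.
Square 7, 7: +7·2° lon, +7·1° lat → SW at lon 14°, lat -3°.
Subsquare i=8, n=13: +8·0.0833333° lon, +13·0.0416667° lat → SW at lon 14.6667°, lat -2.45833°.
Extended square 6, 1: +6·0.00833333° lon, +1·0.00416667° lat → SW at lon 14.7167°, lat -2.45417°.
Cell spans 0.00833333° lon × 0.00416667° lat.
west 14.71667° E, east 14.72500° E.

14.71667° E, 14.72500° E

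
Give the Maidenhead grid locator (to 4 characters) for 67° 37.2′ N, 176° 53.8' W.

AP17

Add 180° to longitude and 90° to latitude: 3.10, 157.62.
Field (20°×10°, letters A–R): 3.10/20 → 0 → A, 157.62/10 → 15 → P; chars AP.
Square (2°×1°, digits 0–9): 3.10/2 → 1, 7.62/1 → 7; chars 17.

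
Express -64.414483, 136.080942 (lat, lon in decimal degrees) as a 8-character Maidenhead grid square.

Add 180° to longitude and 90° to latitude: 316.08094, 25.58552.
Field: lon ⌊316.08094/20⌋ = 15 → P; lat ⌊25.58552/10⌋ = 2 → C.
Square: lon ⌊16.08094/2⌋ = 8; lat ⌊5.58552/1⌋ = 5.
Subsquare: lon ⌊0.08094/0.0833333⌋ = 0 → a; lat ⌊0.58552/0.0416667⌋ = 14 → o.
Extended square: lon ⌊0.08094/0.00833333⌋ = 9; lat ⌊0.00218/0.00416667⌋ = 0.

PC85ao90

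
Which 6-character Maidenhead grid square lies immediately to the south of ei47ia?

Latitude subsquare a = 0; −1 → -1, wraps to 23 = x, carry into square.
Latitude square 7; −1 → 6.
The longitude characters are unchanged.

EI46ix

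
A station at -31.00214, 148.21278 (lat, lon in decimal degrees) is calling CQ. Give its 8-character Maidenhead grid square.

Add 180° to longitude and 90° to latitude: 328.21278, 58.99786.
Field (20°×10°, letters A–R): 328.21278/20 → 16 → Q, 58.99786/10 → 5 → F; chars QF.
Square (2°×1°, digits 0–9): 8.21278/2 → 4, 8.99786/1 → 8; chars 48.
Subsquare (5′×2.5′, letters a–x): 0.21278/0.0833333 → 2 → c, 0.99786/0.0416667 → 23 → x; chars cx.
Extended square (30″×15″, digits 0–9): 0.04611/0.00833333 → 5, 0.03953/0.00416667 → 9; chars 59.

QF48cx59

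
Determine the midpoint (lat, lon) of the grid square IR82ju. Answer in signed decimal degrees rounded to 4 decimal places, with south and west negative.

Field I=8, R=17: +8·20° lon, +17·10° lat → SW at lon -20°, lat 80°.
Square 8, 2: +8·2° lon, +2·1° lat → SW at lon -4°, lat 82°.
Subsquare j=9, u=20: +9·0.0833333° lon, +20·0.0416667° lat → SW at lon -3.25°, lat 82.8333°.
Cell spans 0.0833333° lon × 0.0416667° lat. Centre is SW corner plus half of each.
latitude 82.8542, longitude -3.2083.

82.8542, -3.2083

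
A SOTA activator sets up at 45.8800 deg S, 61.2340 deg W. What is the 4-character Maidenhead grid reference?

FE94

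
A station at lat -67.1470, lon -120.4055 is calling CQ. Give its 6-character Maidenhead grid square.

Offset from 180°W / 90°S: lon 59.5945°, lat 22.8530°.
Field (20°×10°, letters A–R): lon ⌊59.5945/20⌋ = 2 → C; lat ⌊22.8530/10⌋ = 2 → C.
Square (2°×1°, digits 0–9): lon ⌊19.5945/2⌋ = 9; lat ⌊2.8530/1⌋ = 2.
Subsquare (5′×2.5′, letters a–x): lon ⌊1.5945/0.0833333⌋ = 19 → t; lat ⌊0.8530/0.0416667⌋ = 20 → u.

CC92tu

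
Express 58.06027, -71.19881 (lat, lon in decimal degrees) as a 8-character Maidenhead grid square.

Offset from 180°W / 90°S: lon 108.80119°, lat 148.06027°.
Field (20°×10°, letters A–R): 108.80119/20 → 5 → F, 148.06027/10 → 14 → O; chars FO.
Square (2°×1°, digits 0–9): 8.80119/2 → 4, 8.06027/1 → 8; chars 48.
Subsquare (5′×2.5′, letters a–x): 0.80119/0.0833333 → 9 → j, 0.06027/0.0416667 → 1 → b; chars jb.
Extended square (30″×15″, digits 0–9): 0.05119/0.00833333 → 6, 0.01860/0.00416667 → 4; chars 64.

FO48jb64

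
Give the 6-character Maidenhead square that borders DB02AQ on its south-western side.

Longitude subsquare a = 0; −1 → -1, wraps to 23 = x, carry into square.
Longitude square 0; −1 → -1, wraps to 9, carry into field.
Longitude field D = 3; −1 → 2 = C.
Latitude subsquare q = 16; −1 → 15 = p.

CB92xp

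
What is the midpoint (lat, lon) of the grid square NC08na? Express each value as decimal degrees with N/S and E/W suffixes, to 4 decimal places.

61.9792° S, 81.1250° E

Field N=13, C=2: +13·20° lon, +2·10° lat → SW at lon 80°, lat -70°.
Square 0, 8: +0·2° lon, +8·1° lat → SW at lon 80°, lat -62°.
Subsquare n=13, a=0: +13·0.0833333° lon, +0·0.0416667° lat → SW at lon 81.0833°, lat -62°.
Cell spans 0.0833333° lon × 0.0416667° lat. Centre is SW corner plus half of each.
latitude 61.9792° S, longitude 81.1250° E.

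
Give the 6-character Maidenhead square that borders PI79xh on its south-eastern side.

Longitude subsquare x = 23; +1 → 24, wraps to 0 = a, carry into square.
Longitude square 7; +1 → 8.
Latitude subsquare h = 7; −1 → 6 = g.

PI89ag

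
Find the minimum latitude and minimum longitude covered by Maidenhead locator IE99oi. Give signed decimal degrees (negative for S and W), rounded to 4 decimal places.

Field I=8, E=4: +8·20° lon, +4·10° lat → SW at lon -20°, lat -50°.
Square 9, 9: +9·2° lon, +9·1° lat → SW at lon -2°, lat -41°.
Subsquare o=14, i=8: +14·0.0833333° lon, +8·0.0416667° lat → SW at lon -0.833333°, lat -40.6667°.
latitude -40.6667, longitude -0.8333.

-40.6667, -0.8333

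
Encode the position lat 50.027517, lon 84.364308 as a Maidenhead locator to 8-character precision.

Offset from 180°W / 90°S: lon 264.36431°, lat 140.02752°.
Field: 264.36431/20 → 13 → N, 140.02752/10 → 14 → O; chars NO.
Square: 4.36431/2 → 2, 0.02752/1 → 0; chars 20.
Subsquare: 0.36431/0.0833333 → 4 → e, 0.02752/0.0416667 → 0 → a; chars ea.
Extended square: 0.03097/0.00833333 → 3, 0.02752/0.00416667 → 6; chars 36.

NO20ea36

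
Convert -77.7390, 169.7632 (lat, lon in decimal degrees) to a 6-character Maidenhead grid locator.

RB42vg

Add 180° to longitude and 90° to latitude: 349.7632, 12.2610.
Field (20°×10°, letters A–R): lon ⌊349.7632/20⌋ = 17 → R; lat ⌊12.2610/10⌋ = 1 → B.
Square (2°×1°, digits 0–9): lon ⌊9.7632/2⌋ = 4; lat ⌊2.2610/1⌋ = 2.
Subsquare (5′×2.5′, letters a–x): lon ⌊1.7632/0.0833333⌋ = 21 → v; lat ⌊0.2610/0.0416667⌋ = 6 → g.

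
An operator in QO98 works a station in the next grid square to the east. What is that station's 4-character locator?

RO08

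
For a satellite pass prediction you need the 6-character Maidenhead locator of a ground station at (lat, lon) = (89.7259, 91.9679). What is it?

NR59xr

Offset from 180°W / 90°S: lon 271.9679°, lat 179.7259°.
Field (20°×10°, letters A–R): lon ⌊271.9679/20⌋ = 13 → N; lat ⌊179.7259/10⌋ = 17 → R.
Square (2°×1°, digits 0–9): lon ⌊11.9679/2⌋ = 5; lat ⌊9.7259/1⌋ = 9.
Subsquare (5′×2.5′, letters a–x): lon ⌊1.9679/0.0833333⌋ = 23 → x; lat ⌊0.7259/0.0416667⌋ = 17 → r.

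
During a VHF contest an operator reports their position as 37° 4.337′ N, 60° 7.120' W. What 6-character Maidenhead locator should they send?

FM97wb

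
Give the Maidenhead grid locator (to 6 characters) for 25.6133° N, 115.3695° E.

OL75qo

Add 180° to longitude and 90° to latitude: 295.3695, 115.6133.
Field: lon ⌊295.3695/20⌋ = 14 → O; lat ⌊115.6133/10⌋ = 11 → L.
Square: lon ⌊15.3695/2⌋ = 7; lat ⌊5.6133/1⌋ = 5.
Subsquare: lon ⌊1.3695/0.0833333⌋ = 16 → q; lat ⌊0.6133/0.0416667⌋ = 14 → o.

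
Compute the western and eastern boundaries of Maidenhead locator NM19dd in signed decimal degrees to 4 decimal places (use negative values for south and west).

82.2500, 82.3333

Field N=13, M=12: +13·20° lon, +12·10° lat → SW at lon 80°, lat 30°.
Square 1, 9: +1·2° lon, +9·1° lat → SW at lon 82°, lat 39°.
Subsquare d=3, d=3: +3·0.0833333° lon, +3·0.0416667° lat → SW at lon 82.25°, lat 39.125°.
Cell spans 0.0833333° lon × 0.0416667° lat.
west 82.2500, east 82.3333.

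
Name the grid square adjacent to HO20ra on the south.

HN29rx

Latitude subsquare a = 0; −1 → -1, wraps to 23 = x, carry into square.
Latitude square 0; −1 → -1, wraps to 9, carry into field.
Latitude field O = 14; −1 → 13 = N.
The longitude characters are unchanged.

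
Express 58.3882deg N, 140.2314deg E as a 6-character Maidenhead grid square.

Offset from 180°W / 90°S: lon 320.2314°, lat 148.3882°.
Field: lon ⌊320.2314/20⌋ = 16 → Q; lat ⌊148.3882/10⌋ = 14 → O.
Square: lon ⌊0.2314/2⌋ = 0; lat ⌊8.3882/1⌋ = 8.
Subsquare: lon ⌊0.2314/0.0833333⌋ = 2 → c; lat ⌊0.3882/0.0416667⌋ = 9 → j.

QO08cj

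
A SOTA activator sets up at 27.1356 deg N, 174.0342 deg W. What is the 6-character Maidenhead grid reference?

Offset from 180°W / 90°S: lon 5.9658°, lat 117.1356°.
Field (20°×10°, letters A–R): lon ⌊5.9658/20⌋ = 0 → A; lat ⌊117.1356/10⌋ = 11 → L.
Square (2°×1°, digits 0–9): lon ⌊5.9658/2⌋ = 2; lat ⌊7.1356/1⌋ = 7.
Subsquare (5′×2.5′, letters a–x): lon ⌊1.9658/0.0833333⌋ = 23 → x; lat ⌊0.1356/0.0416667⌋ = 3 → d.

AL27xd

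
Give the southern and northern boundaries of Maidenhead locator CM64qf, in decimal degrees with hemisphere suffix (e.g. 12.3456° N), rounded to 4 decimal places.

Field C=2, M=12: +2·20° lon, +12·10° lat → SW at lon -140°, lat 30°.
Square 6, 4: +6·2° lon, +4·1° lat → SW at lon -128°, lat 34°.
Subsquare q=16, f=5: +16·0.0833333° lon, +5·0.0416667° lat → SW at lon -126.667°, lat 34.2083°.
Cell spans 0.0833333° lon × 0.0416667° lat.
south 34.2083° N, north 34.2500° N.

34.2083° N, 34.2500° N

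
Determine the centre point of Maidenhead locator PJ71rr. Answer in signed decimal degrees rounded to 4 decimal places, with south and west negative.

Field P=15, J=9: +15·20° lon, +9·10° lat → SW at lon 120°, lat 0°.
Square 7, 1: +7·2° lon, +1·1° lat → SW at lon 134°, lat 1°.
Subsquare r=17, r=17: +17·0.0833333° lon, +17·0.0416667° lat → SW at lon 135.417°, lat 1.70833°.
Cell spans 0.0833333° lon × 0.0416667° lat. Centre is SW corner plus half of each.
latitude 1.7292, longitude 135.4583.

1.7292, 135.4583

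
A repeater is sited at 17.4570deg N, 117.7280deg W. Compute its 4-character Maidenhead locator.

DK17

Add 180° to longitude and 90° to latitude: 62.27, 107.46.
Field: lon ⌊62.27/20⌋ = 3 → D; lat ⌊107.46/10⌋ = 10 → K.
Square: lon ⌊2.27/2⌋ = 1; lat ⌊7.46/1⌋ = 7.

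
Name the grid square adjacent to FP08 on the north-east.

Longitude square 0; +1 → 1.
Latitude square 8; +1 → 9.

FP19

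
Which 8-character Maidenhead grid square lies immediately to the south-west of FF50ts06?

Longitude extended square 0; −1 → -1, wraps to 9, carry into subsquare.
Longitude subsquare t = 19; −1 → 18 = s.
Latitude extended square 6; −1 → 5.

FF50ss95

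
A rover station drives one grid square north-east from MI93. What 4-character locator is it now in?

Longitude square 9; +1 → 10, wraps to 0, carry into field.
Longitude field M = 12; +1 → 13 = N.
Latitude square 3; +1 → 4.

NI04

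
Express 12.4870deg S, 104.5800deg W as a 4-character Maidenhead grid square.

DH77

Shift to the Maidenhead origin (180°W, 90°S): lon 75.42, lat 77.51.
Field: lon ⌊75.42/20⌋ = 3 → D; lat ⌊77.51/10⌋ = 7 → H.
Square: lon ⌊15.42/2⌋ = 7; lat ⌊7.51/1⌋ = 7.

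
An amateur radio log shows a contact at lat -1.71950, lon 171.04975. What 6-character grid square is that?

RI58mg

Shift to the Maidenhead origin (180°W, 90°S): lon 351.0498, lat 88.2805.
Field: 351.0498/20 → 17 → R, 88.2805/10 → 8 → I; chars RI.
Square: 11.0498/2 → 5, 8.2805/1 → 8; chars 58.
Subsquare: 1.0498/0.0833333 → 12 → m, 0.2805/0.0416667 → 6 → g; chars mg.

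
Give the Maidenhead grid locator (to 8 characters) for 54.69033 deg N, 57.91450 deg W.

GO14bq05

Shift to the Maidenhead origin (180°W, 90°S): lon 122.08550, lat 144.69033.
Field: lon ⌊122.08550/20⌋ = 6 → G; lat ⌊144.69033/10⌋ = 14 → O.
Square: lon ⌊2.08550/2⌋ = 1; lat ⌊4.69033/1⌋ = 4.
Subsquare: lon ⌊0.08550/0.0833333⌋ = 1 → b; lat ⌊0.69033/0.0416667⌋ = 16 → q.
Extended square: lon ⌊0.00217/0.00833333⌋ = 0; lat ⌊0.02366/0.00416667⌋ = 5.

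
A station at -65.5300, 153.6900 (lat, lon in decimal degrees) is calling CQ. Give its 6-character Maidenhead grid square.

QC64ul

Shift to the Maidenhead origin (180°W, 90°S): lon 333.6900, lat 24.4700.
Field (20°×10°, letters A–R): 333.6900/20 → 16 → Q, 24.4700/10 → 2 → C; chars QC.
Square (2°×1°, digits 0–9): 13.6900/2 → 6, 4.4700/1 → 4; chars 64.
Subsquare (5′×2.5′, letters a–x): 1.6900/0.0833333 → 20 → u, 0.4700/0.0416667 → 11 → l; chars ul.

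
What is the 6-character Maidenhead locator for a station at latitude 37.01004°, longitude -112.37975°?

DM37ta

Add 180° to longitude and 90° to latitude: 67.6202, 127.0100.
Field (20°×10°, letters A–R): 67.6202/20 → 3 → D, 127.0100/10 → 12 → M; chars DM.
Square (2°×1°, digits 0–9): 7.6202/2 → 3, 7.0100/1 → 7; chars 37.
Subsquare (5′×2.5′, letters a–x): 1.6202/0.0833333 → 19 → t, 0.0100/0.0416667 → 0 → a; chars ta.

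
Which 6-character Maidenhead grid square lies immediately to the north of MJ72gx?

Latitude subsquare x = 23; +1 → 24, wraps to 0 = a, carry into square.
Latitude square 2; +1 → 3.
The longitude characters are unchanged.

MJ73ga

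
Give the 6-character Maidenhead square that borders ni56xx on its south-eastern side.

NI66aw

Longitude subsquare x = 23; +1 → 24, wraps to 0 = a, carry into square.
Longitude square 5; +1 → 6.
Latitude subsquare x = 23; −1 → 22 = w.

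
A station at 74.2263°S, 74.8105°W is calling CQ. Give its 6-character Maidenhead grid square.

FB25os

Offset from 180°W / 90°S: lon 105.1895°, lat 15.7737°.
Field: lon ⌊105.1895/20⌋ = 5 → F; lat ⌊15.7737/10⌋ = 1 → B.
Square: lon ⌊5.1895/2⌋ = 2; lat ⌊5.7737/1⌋ = 5.
Subsquare: lon ⌊1.1895/0.0833333⌋ = 14 → o; lat ⌊0.7737/0.0416667⌋ = 18 → s.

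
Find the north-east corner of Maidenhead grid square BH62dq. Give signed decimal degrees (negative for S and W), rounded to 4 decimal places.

-17.2917, -147.6667

Field B=1, H=7: +1·20° lon, +7·10° lat → SW at lon -160°, lat -20°.
Square 6, 2: +6·2° lon, +2·1° lat → SW at lon -148°, lat -18°.
Subsquare d=3, q=16: +3·0.0833333° lon, +16·0.0416667° lat → SW at lon -147.75°, lat -17.3333°.
Cell spans 0.0833333° lon × 0.0416667° lat. NE corner is SW corner plus one full cell.
latitude -17.2917, longitude -147.6667.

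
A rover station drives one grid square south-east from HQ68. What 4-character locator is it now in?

HQ77

Longitude square 6; +1 → 7.
Latitude square 8; −1 → 7.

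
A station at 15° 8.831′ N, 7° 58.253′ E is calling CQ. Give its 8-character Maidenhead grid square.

Offset from 180°W / 90°S: lon 187.97088°, lat 105.14718°.
Field (20°×10°, letters A–R): lon ⌊187.97088/20⌋ = 9 → J; lat ⌊105.14718/10⌋ = 10 → K.
Square (2°×1°, digits 0–9): lon ⌊7.97088/2⌋ = 3; lat ⌊5.14718/1⌋ = 5.
Subsquare (5′×2.5′, letters a–x): lon ⌊1.97088/0.0833333⌋ = 23 → x; lat ⌊0.14718/0.0416667⌋ = 3 → d.
Extended square (30″×15″, digits 0–9): lon ⌊0.05422/0.00833333⌋ = 6; lat ⌊0.02218/0.00416667⌋ = 5.

JK35xd65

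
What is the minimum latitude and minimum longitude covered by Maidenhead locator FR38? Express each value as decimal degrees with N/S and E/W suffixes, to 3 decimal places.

Field F=5, R=17: +5·20° lon, +17·10° lat → SW at lon -80°, lat 80°.
Square 3, 8: +3·2° lon, +8·1° lat → SW at lon -74°, lat 88°.
latitude 88.000° N, longitude 74.000° W.

88.000° N, 74.000° W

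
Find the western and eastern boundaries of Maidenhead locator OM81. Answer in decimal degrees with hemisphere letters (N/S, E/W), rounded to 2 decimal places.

116.00° E, 118.00° E

Field O=14, M=12: +14·20° lon, +12·10° lat → SW at lon 100°, lat 30°.
Square 8, 1: +8·2° lon, +1·1° lat → SW at lon 116°, lat 31°.
Cell spans 2° lon × 1° lat.
west 116.00° E, east 118.00° E.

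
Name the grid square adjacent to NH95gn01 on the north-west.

Longitude extended square 0; −1 → -1, wraps to 9, carry into subsquare.
Longitude subsquare g = 6; −1 → 5 = f.
Latitude extended square 1; +1 → 2.

NH95fn92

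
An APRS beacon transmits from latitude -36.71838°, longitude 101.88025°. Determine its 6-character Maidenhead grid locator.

OF03wg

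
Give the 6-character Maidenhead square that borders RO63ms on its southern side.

Latitude subsquare s = 18; −1 → 17 = r.
The longitude characters are unchanged.

RO63mr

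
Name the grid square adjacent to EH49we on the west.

Longitude subsquare w = 22; −1 → 21 = v.
The latitude characters are unchanged.

EH49ve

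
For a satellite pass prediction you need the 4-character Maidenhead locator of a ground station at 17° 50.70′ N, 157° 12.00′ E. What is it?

Shift to the Maidenhead origin (180°W, 90°S): lon 337.20, lat 107.84.
Field: 337.20/20 → 16 → Q, 107.84/10 → 10 → K; chars QK.
Square: 17.20/2 → 8, 7.84/1 → 7; chars 87.

QK87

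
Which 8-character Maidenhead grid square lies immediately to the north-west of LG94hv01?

LG94gv92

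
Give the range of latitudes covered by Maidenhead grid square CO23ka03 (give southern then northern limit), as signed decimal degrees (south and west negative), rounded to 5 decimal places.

53.01250, 53.01667

Field C=2, O=14: +2·20° lon, +14·10° lat → SW at lon -140°, lat 50°.
Square 2, 3: +2·2° lon, +3·1° lat → SW at lon -136°, lat 53°.
Subsquare k=10, a=0: +10·0.0833333° lon, +0·0.0416667° lat → SW at lon -135.167°, lat 53°.
Extended square 0, 3: +0·0.00833333° lon, +3·0.00416667° lat → SW at lon -135.167°, lat 53.0125°.
Cell spans 0.00833333° lon × 0.00416667° lat.
south 53.01250, north 53.01667.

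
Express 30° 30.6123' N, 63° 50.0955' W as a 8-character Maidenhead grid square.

FM80bm92

Shift to the Maidenhead origin (180°W, 90°S): lon 116.16508, lat 120.51020.
Field (20°×10°, letters A–R): 116.16508/20 → 5 → F, 120.51020/10 → 12 → M; chars FM.
Square (2°×1°, digits 0–9): 16.16508/2 → 8, 0.51020/1 → 0; chars 80.
Subsquare (5′×2.5′, letters a–x): 0.16508/0.0833333 → 1 → b, 0.51020/0.0416667 → 12 → m; chars bm.
Extended square (30″×15″, digits 0–9): 0.08174/0.00833333 → 9, 0.01020/0.00416667 → 2; chars 92.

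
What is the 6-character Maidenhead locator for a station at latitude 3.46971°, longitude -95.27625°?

Add 180° to longitude and 90° to latitude: 84.7237, 93.4697.
Field: 84.7237/20 → 4 → E, 93.4697/10 → 9 → J; chars EJ.
Square: 4.7237/2 → 2, 3.4697/1 → 3; chars 23.
Subsquare: 0.7237/0.0833333 → 8 → i, 0.4697/0.0416667 → 11 → l; chars il.

EJ23il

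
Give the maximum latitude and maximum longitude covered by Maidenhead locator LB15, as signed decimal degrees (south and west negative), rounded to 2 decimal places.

-74.00, 44.00

Field L=11, B=1: +11·20° lon, +1·10° lat → SW at lon 40°, lat -80°.
Square 1, 5: +1·2° lon, +5·1° lat → SW at lon 42°, lat -75°.
Cell spans 2° lon × 1° lat. NE corner is SW corner plus one full cell.
latitude -74.00, longitude 44.00.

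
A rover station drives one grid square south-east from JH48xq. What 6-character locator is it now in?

JH58ap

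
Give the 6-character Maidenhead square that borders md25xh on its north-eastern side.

MD35ai

Longitude subsquare x = 23; +1 → 24, wraps to 0 = a, carry into square.
Longitude square 2; +1 → 3.
Latitude subsquare h = 7; +1 → 8 = i.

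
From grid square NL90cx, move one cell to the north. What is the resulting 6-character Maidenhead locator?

Latitude subsquare x = 23; +1 → 24, wraps to 0 = a, carry into square.
Latitude square 0; +1 → 1.
The longitude characters are unchanged.

NL91ca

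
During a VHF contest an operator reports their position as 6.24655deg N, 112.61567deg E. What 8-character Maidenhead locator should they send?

OJ66hf39

Offset from 180°W / 90°S: lon 292.61567°, lat 96.24655°.
Field (20°×10°, letters A–R): 292.61567/20 → 14 → O, 96.24655/10 → 9 → J; chars OJ.
Square (2°×1°, digits 0–9): 12.61567/2 → 6, 6.24655/1 → 6; chars 66.
Subsquare (5′×2.5′, letters a–x): 0.61567/0.0833333 → 7 → h, 0.24655/0.0416667 → 5 → f; chars hf.
Extended square (30″×15″, digits 0–9): 0.03234/0.00833333 → 3, 0.03822/0.00416667 → 9; chars 39.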